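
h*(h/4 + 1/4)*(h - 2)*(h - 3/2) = h^4/4 - 5*h^3/8 - h^2/8 + 3*h/4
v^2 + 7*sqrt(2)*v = v*(v + 7*sqrt(2))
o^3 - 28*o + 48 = (o - 4)*(o - 2)*(o + 6)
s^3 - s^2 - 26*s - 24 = (s - 6)*(s + 1)*(s + 4)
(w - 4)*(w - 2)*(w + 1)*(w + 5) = w^4 - 23*w^2 + 18*w + 40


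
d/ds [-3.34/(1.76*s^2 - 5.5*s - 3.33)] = (11.7568*s - 18.37)/(-1.76*s^2 + 5.5*s + 3.33)^2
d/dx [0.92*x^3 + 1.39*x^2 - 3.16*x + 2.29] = 2.76*x^2 + 2.78*x - 3.16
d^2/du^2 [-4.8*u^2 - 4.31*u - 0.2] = -9.60000000000000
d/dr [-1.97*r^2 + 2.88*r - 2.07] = 2.88 - 3.94*r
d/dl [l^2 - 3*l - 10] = 2*l - 3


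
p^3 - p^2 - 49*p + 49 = (p - 7)*(p - 1)*(p + 7)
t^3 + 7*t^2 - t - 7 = (t - 1)*(t + 1)*(t + 7)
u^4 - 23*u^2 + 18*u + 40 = (u - 4)*(u - 2)*(u + 1)*(u + 5)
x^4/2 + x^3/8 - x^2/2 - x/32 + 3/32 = (x/2 + 1/4)*(x - 3/4)*(x - 1/2)*(x + 1)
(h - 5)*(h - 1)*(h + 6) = h^3 - 31*h + 30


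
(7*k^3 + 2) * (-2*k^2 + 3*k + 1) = -14*k^5 + 21*k^4 + 7*k^3 - 4*k^2 + 6*k + 2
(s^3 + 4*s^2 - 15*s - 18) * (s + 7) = s^4 + 11*s^3 + 13*s^2 - 123*s - 126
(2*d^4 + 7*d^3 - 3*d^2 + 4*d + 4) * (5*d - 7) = 10*d^5 + 21*d^4 - 64*d^3 + 41*d^2 - 8*d - 28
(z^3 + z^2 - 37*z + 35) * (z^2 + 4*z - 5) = z^5 + 5*z^4 - 38*z^3 - 118*z^2 + 325*z - 175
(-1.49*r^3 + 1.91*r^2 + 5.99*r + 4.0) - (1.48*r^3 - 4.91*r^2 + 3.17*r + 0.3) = -2.97*r^3 + 6.82*r^2 + 2.82*r + 3.7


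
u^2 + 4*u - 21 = (u - 3)*(u + 7)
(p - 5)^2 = p^2 - 10*p + 25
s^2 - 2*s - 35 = (s - 7)*(s + 5)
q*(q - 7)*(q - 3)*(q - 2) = q^4 - 12*q^3 + 41*q^2 - 42*q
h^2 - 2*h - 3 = (h - 3)*(h + 1)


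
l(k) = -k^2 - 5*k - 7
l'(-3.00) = 1.00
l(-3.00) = -1.00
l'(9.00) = -23.00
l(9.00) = -133.00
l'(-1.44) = -2.12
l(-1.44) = -1.87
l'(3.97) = -12.94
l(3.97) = -42.61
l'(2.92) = -10.84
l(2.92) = -30.13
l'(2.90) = -10.80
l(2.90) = -29.91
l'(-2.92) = 0.84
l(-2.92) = -0.93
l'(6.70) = -18.40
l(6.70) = -85.39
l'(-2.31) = -0.38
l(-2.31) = -0.79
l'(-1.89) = -1.22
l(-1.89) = -1.12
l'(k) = -2*k - 5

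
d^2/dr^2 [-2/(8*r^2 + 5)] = 32*(5 - 24*r^2)/(8*r^2 + 5)^3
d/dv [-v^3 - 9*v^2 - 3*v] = -3*v^2 - 18*v - 3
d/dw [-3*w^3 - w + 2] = -9*w^2 - 1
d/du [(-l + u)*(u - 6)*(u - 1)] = -2*l*u + 7*l + 3*u^2 - 14*u + 6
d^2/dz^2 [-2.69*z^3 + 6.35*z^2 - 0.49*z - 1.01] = 12.7 - 16.14*z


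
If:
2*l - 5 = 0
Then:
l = 5/2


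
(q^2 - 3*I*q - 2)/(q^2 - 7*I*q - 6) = (q - 2*I)/(q - 6*I)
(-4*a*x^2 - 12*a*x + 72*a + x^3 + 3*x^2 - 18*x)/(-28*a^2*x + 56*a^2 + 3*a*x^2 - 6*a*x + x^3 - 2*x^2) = (x^2 + 3*x - 18)/(7*a*x - 14*a + x^2 - 2*x)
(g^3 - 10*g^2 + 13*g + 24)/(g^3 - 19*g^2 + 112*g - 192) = (g + 1)/(g - 8)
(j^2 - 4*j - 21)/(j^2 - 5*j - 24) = (j - 7)/(j - 8)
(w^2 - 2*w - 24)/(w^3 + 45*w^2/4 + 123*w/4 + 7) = 4*(w - 6)/(4*w^2 + 29*w + 7)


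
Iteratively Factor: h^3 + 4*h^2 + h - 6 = (h + 3)*(h^2 + h - 2) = (h + 2)*(h + 3)*(h - 1)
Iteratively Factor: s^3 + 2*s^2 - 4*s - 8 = (s + 2)*(s^2 - 4) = (s + 2)^2*(s - 2)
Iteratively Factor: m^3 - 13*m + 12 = (m - 3)*(m^2 + 3*m - 4) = (m - 3)*(m - 1)*(m + 4)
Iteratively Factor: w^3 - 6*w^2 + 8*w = (w - 2)*(w^2 - 4*w) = (w - 4)*(w - 2)*(w)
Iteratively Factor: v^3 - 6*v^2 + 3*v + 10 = (v - 2)*(v^2 - 4*v - 5) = (v - 2)*(v + 1)*(v - 5)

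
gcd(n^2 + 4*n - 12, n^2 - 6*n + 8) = n - 2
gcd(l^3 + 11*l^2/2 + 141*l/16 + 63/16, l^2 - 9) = l + 3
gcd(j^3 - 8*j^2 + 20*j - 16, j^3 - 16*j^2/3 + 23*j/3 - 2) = j - 2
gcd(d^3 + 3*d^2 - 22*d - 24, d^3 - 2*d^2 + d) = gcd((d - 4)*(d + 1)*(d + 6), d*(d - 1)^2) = 1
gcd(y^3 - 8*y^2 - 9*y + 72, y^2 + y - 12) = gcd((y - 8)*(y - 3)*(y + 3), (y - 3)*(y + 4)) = y - 3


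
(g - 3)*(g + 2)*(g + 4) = g^3 + 3*g^2 - 10*g - 24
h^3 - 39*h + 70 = (h - 5)*(h - 2)*(h + 7)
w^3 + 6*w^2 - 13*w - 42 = (w - 3)*(w + 2)*(w + 7)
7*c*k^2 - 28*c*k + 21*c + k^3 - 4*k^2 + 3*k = (7*c + k)*(k - 3)*(k - 1)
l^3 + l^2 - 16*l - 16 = (l - 4)*(l + 1)*(l + 4)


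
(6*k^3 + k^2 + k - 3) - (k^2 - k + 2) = 6*k^3 + 2*k - 5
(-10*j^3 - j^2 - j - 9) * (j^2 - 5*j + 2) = -10*j^5 + 49*j^4 - 16*j^3 - 6*j^2 + 43*j - 18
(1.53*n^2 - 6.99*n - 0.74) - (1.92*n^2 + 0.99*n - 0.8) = -0.39*n^2 - 7.98*n + 0.0600000000000001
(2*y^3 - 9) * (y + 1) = 2*y^4 + 2*y^3 - 9*y - 9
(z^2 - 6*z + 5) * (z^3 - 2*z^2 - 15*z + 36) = z^5 - 8*z^4 + 2*z^3 + 116*z^2 - 291*z + 180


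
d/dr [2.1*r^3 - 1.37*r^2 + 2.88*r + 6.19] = 6.3*r^2 - 2.74*r + 2.88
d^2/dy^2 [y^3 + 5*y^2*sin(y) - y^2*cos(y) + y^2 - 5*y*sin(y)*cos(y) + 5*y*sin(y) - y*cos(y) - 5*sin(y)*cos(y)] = -5*y^2*sin(y) + y^2*cos(y) - y*sin(y) + 10*y*sin(2*y) + 21*y*cos(y) + 6*y + 12*sin(y) + 8*cos(y) - 10*sqrt(2)*cos(2*y + pi/4) + 2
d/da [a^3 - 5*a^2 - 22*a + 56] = 3*a^2 - 10*a - 22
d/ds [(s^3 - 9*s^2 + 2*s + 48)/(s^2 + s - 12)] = (s^2 + 8*s - 8)/(s^2 + 8*s + 16)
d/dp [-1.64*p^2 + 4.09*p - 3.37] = 4.09 - 3.28*p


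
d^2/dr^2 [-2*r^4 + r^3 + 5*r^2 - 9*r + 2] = -24*r^2 + 6*r + 10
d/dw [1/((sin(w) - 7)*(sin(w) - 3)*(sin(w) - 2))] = (-3*sin(w)^2 + 24*sin(w) - 41)*cos(w)/((sin(w) - 7)^2*(sin(w) - 3)^2*(sin(w) - 2)^2)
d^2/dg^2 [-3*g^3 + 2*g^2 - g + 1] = 4 - 18*g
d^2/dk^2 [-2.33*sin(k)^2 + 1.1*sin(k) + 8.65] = -1.1*sin(k) - 4.66*cos(2*k)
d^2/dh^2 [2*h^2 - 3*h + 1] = 4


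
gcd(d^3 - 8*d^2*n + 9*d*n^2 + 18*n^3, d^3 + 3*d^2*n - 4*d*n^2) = 1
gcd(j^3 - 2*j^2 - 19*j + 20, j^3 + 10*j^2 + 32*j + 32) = j + 4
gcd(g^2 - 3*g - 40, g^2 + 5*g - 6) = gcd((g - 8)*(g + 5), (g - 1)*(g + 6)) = 1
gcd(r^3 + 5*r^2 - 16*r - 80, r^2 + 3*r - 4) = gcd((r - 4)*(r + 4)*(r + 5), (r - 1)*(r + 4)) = r + 4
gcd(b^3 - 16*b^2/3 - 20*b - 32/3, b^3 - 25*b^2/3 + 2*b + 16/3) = b^2 - 22*b/3 - 16/3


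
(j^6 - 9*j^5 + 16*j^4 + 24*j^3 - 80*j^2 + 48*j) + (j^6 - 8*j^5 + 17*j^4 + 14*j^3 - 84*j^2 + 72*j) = 2*j^6 - 17*j^5 + 33*j^4 + 38*j^3 - 164*j^2 + 120*j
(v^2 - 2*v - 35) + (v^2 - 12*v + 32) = 2*v^2 - 14*v - 3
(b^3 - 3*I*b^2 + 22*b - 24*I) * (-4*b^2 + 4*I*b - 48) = -4*b^5 + 16*I*b^4 - 124*b^3 + 328*I*b^2 - 960*b + 1152*I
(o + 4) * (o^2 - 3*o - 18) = o^3 + o^2 - 30*o - 72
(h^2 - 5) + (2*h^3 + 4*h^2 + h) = 2*h^3 + 5*h^2 + h - 5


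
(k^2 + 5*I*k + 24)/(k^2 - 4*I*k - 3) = (k + 8*I)/(k - I)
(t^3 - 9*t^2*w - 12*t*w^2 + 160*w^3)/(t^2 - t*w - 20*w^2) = t - 8*w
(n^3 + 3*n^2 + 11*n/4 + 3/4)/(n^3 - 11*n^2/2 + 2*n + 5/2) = (2*n^2 + 5*n + 3)/(2*(n^2 - 6*n + 5))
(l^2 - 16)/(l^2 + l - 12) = (l - 4)/(l - 3)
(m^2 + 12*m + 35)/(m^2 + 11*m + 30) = (m + 7)/(m + 6)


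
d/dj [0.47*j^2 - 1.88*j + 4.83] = 0.94*j - 1.88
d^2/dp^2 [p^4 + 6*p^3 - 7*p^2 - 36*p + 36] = 12*p^2 + 36*p - 14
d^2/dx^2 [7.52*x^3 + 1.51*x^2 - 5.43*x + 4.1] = 45.12*x + 3.02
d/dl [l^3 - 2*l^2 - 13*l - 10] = 3*l^2 - 4*l - 13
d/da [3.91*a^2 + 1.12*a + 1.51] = 7.82*a + 1.12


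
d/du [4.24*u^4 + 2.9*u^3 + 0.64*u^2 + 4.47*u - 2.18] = 16.96*u^3 + 8.7*u^2 + 1.28*u + 4.47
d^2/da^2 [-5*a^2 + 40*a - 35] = -10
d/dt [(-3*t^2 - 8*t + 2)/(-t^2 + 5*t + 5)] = (-23*t^2 - 26*t - 50)/(t^4 - 10*t^3 + 15*t^2 + 50*t + 25)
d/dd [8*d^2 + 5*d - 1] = 16*d + 5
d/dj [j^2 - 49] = 2*j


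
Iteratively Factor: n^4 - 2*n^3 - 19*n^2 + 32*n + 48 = (n + 4)*(n^3 - 6*n^2 + 5*n + 12) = (n - 3)*(n + 4)*(n^2 - 3*n - 4) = (n - 4)*(n - 3)*(n + 4)*(n + 1)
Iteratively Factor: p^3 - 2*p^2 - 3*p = (p - 3)*(p^2 + p) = (p - 3)*(p + 1)*(p)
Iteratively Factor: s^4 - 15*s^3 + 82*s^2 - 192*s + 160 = (s - 5)*(s^3 - 10*s^2 + 32*s - 32) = (s - 5)*(s - 4)*(s^2 - 6*s + 8) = (s - 5)*(s - 4)^2*(s - 2)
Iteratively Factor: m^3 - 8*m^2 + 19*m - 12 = (m - 3)*(m^2 - 5*m + 4) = (m - 4)*(m - 3)*(m - 1)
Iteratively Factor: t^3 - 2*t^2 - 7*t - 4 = (t + 1)*(t^2 - 3*t - 4) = (t + 1)^2*(t - 4)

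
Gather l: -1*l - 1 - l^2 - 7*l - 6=-l^2 - 8*l - 7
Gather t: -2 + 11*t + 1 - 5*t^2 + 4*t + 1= -5*t^2 + 15*t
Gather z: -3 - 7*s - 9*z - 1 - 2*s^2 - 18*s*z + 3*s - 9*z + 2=-2*s^2 - 4*s + z*(-18*s - 18) - 2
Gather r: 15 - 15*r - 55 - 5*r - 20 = -20*r - 60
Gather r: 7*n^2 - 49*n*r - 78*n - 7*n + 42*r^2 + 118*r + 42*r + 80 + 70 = 7*n^2 - 85*n + 42*r^2 + r*(160 - 49*n) + 150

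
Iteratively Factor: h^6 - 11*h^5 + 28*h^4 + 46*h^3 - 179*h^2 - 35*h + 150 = (h + 2)*(h^5 - 13*h^4 + 54*h^3 - 62*h^2 - 55*h + 75) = (h + 1)*(h + 2)*(h^4 - 14*h^3 + 68*h^2 - 130*h + 75) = (h - 3)*(h + 1)*(h + 2)*(h^3 - 11*h^2 + 35*h - 25) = (h - 5)*(h - 3)*(h + 1)*(h + 2)*(h^2 - 6*h + 5) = (h - 5)*(h - 3)*(h - 1)*(h + 1)*(h + 2)*(h - 5)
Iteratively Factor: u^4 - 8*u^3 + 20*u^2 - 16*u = (u - 2)*(u^3 - 6*u^2 + 8*u) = (u - 4)*(u - 2)*(u^2 - 2*u) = (u - 4)*(u - 2)^2*(u)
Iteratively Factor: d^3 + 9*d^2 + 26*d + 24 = (d + 3)*(d^2 + 6*d + 8) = (d + 3)*(d + 4)*(d + 2)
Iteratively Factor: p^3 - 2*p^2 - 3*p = (p + 1)*(p^2 - 3*p) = p*(p + 1)*(p - 3)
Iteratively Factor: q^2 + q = (q)*(q + 1)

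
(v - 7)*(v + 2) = v^2 - 5*v - 14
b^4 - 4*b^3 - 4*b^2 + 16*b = b*(b - 4)*(b - 2)*(b + 2)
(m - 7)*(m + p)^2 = m^3 + 2*m^2*p - 7*m^2 + m*p^2 - 14*m*p - 7*p^2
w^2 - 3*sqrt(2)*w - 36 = (w - 6*sqrt(2))*(w + 3*sqrt(2))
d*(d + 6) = d^2 + 6*d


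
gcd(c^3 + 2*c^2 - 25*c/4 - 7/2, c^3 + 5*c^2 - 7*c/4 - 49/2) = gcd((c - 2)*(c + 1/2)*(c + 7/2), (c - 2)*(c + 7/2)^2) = c^2 + 3*c/2 - 7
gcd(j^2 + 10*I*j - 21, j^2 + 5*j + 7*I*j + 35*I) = j + 7*I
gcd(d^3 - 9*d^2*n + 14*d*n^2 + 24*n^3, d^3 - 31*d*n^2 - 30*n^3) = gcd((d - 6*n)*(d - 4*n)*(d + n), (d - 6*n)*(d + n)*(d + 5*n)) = d^2 - 5*d*n - 6*n^2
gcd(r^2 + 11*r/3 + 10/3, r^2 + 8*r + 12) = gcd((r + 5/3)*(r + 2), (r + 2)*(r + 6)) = r + 2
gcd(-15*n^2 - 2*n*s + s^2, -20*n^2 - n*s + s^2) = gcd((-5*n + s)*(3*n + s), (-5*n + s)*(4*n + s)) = -5*n + s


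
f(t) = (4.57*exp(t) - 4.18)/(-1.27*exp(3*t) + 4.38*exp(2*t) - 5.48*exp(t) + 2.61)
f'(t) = (4.57*exp(t) - 4.18)*(3.81*exp(3*t) - 8.76*exp(2*t) + 5.48*exp(t))/(-1.27*exp(3*t) + 4.38*exp(2*t) - 5.48*exp(t) + 2.61)^2 + 4.57*exp(t)/(-1.27*exp(3*t) + 4.38*exp(2*t) - 5.48*exp(t) + 2.61) = (11.6078*exp(3*t) - 35.9424*exp(2*t) + 36.6168*exp(t) - 10.9787)*exp(t)/(1.6129*exp(6*t) - 11.1252*exp(5*t) + 33.1036*exp(4*t) - 54.6342*exp(3*t) + 52.894*exp(2*t) - 28.6056*exp(t) + 6.8121)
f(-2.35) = -1.76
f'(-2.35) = -0.16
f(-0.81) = -2.32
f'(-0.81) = -0.40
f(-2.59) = -1.73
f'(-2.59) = -0.13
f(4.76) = -0.00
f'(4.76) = 0.00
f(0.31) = 33.23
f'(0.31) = 555.44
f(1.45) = -0.39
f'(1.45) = 1.07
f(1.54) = -0.30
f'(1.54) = 0.81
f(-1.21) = -2.12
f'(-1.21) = -0.50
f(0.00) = 1.62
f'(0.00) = 22.63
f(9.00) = 0.00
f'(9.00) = 0.00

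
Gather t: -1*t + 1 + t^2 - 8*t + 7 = t^2 - 9*t + 8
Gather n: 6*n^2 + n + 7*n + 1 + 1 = 6*n^2 + 8*n + 2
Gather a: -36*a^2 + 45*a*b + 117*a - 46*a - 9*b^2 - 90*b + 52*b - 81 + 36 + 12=-36*a^2 + a*(45*b + 71) - 9*b^2 - 38*b - 33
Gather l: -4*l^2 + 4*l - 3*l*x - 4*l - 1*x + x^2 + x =-4*l^2 - 3*l*x + x^2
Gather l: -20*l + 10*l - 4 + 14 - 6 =4 - 10*l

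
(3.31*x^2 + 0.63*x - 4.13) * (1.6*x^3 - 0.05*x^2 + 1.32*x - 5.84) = 5.296*x^5 + 0.8425*x^4 - 2.2703*x^3 - 18.2923*x^2 - 9.1308*x + 24.1192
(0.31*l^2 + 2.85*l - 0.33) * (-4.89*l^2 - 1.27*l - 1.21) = -1.5159*l^4 - 14.3302*l^3 - 2.3809*l^2 - 3.0294*l + 0.3993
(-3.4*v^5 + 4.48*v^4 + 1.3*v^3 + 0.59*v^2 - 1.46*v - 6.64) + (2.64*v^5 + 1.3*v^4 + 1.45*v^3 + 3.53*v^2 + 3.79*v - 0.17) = -0.76*v^5 + 5.78*v^4 + 2.75*v^3 + 4.12*v^2 + 2.33*v - 6.81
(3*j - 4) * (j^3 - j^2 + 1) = 3*j^4 - 7*j^3 + 4*j^2 + 3*j - 4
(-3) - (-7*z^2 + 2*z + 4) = 7*z^2 - 2*z - 7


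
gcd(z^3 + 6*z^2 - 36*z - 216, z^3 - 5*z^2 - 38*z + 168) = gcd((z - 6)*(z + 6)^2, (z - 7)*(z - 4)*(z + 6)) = z + 6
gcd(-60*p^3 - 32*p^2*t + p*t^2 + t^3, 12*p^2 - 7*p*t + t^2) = 1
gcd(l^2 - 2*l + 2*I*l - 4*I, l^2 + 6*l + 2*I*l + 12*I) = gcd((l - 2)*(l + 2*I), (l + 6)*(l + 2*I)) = l + 2*I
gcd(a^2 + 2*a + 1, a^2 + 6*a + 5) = a + 1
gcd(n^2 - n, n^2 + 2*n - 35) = 1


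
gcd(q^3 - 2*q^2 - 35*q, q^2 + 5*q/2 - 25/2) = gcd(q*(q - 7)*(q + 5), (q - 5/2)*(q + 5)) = q + 5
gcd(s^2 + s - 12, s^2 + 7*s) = 1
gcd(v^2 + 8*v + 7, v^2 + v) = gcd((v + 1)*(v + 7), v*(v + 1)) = v + 1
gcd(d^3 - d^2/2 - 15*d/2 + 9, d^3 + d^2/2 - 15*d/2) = d + 3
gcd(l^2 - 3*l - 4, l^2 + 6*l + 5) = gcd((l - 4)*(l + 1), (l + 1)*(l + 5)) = l + 1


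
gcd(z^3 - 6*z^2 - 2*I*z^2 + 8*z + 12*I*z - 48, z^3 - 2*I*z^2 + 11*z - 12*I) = z - 4*I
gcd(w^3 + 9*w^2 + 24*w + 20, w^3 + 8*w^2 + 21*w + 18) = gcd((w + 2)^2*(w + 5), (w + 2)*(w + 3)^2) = w + 2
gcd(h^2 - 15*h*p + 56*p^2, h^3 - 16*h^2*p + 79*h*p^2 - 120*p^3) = -h + 8*p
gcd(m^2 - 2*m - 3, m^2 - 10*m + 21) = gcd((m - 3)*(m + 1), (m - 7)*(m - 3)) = m - 3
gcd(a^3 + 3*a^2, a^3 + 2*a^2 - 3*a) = a^2 + 3*a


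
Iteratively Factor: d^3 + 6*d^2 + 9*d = (d)*(d^2 + 6*d + 9) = d*(d + 3)*(d + 3)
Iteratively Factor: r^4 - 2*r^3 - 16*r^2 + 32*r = (r - 2)*(r^3 - 16*r) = r*(r - 2)*(r^2 - 16) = r*(r - 2)*(r + 4)*(r - 4)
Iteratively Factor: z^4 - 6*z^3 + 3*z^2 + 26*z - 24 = (z + 2)*(z^3 - 8*z^2 + 19*z - 12) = (z - 1)*(z + 2)*(z^2 - 7*z + 12) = (z - 3)*(z - 1)*(z + 2)*(z - 4)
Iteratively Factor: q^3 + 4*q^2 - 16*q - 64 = (q + 4)*(q^2 - 16) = (q + 4)^2*(q - 4)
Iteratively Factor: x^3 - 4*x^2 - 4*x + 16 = (x - 4)*(x^2 - 4) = (x - 4)*(x + 2)*(x - 2)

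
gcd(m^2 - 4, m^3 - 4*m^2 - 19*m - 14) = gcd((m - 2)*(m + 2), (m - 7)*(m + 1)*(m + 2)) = m + 2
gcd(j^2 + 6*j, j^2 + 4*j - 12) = j + 6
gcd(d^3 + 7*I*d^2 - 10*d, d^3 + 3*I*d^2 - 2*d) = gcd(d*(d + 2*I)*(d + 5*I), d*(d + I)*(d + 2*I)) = d^2 + 2*I*d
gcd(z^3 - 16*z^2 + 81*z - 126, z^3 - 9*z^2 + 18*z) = z^2 - 9*z + 18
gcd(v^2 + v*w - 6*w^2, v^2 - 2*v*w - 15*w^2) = v + 3*w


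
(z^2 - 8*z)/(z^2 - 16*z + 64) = z/(z - 8)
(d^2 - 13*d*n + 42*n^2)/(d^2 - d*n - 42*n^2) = (d - 6*n)/(d + 6*n)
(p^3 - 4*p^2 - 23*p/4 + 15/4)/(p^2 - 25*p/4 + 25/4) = (4*p^2 + 4*p - 3)/(4*p - 5)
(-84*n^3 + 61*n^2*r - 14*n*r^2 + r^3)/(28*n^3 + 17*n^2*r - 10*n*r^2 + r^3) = (-3*n + r)/(n + r)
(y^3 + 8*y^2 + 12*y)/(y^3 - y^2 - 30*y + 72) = y*(y + 2)/(y^2 - 7*y + 12)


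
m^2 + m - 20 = (m - 4)*(m + 5)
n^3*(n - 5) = n^4 - 5*n^3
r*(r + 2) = r^2 + 2*r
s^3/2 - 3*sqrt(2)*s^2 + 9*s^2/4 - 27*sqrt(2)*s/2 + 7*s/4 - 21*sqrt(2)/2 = (s/2 + 1/2)*(s + 7/2)*(s - 6*sqrt(2))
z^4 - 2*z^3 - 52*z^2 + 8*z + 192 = (z - 8)*(z - 2)*(z + 2)*(z + 6)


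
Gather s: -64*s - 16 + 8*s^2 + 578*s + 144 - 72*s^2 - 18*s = -64*s^2 + 496*s + 128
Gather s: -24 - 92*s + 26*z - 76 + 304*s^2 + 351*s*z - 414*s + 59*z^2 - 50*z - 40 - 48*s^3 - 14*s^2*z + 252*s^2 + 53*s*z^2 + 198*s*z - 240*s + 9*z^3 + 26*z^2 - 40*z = -48*s^3 + s^2*(556 - 14*z) + s*(53*z^2 + 549*z - 746) + 9*z^3 + 85*z^2 - 64*z - 140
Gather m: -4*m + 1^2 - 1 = -4*m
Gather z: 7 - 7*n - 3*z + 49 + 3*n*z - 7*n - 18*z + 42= -14*n + z*(3*n - 21) + 98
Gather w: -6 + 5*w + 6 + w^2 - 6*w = w^2 - w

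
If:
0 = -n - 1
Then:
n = -1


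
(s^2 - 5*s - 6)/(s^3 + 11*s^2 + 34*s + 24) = (s - 6)/(s^2 + 10*s + 24)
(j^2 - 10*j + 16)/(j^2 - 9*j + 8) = (j - 2)/(j - 1)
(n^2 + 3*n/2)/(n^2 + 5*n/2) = (2*n + 3)/(2*n + 5)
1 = 1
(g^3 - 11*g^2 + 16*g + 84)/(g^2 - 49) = (g^2 - 4*g - 12)/(g + 7)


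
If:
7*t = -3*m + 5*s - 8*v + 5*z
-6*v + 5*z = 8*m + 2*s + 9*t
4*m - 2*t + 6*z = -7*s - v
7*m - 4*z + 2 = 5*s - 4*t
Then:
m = -465*z/1498 - 361/1498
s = 241/1498 - 395*z/1498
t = 909*z/749 + 92/749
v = 125/1498 - 727*z/1498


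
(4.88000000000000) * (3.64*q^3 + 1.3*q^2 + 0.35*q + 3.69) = 17.7632*q^3 + 6.344*q^2 + 1.708*q + 18.0072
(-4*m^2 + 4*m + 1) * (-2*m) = 8*m^3 - 8*m^2 - 2*m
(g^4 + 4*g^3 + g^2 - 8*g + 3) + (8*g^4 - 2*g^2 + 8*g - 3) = 9*g^4 + 4*g^3 - g^2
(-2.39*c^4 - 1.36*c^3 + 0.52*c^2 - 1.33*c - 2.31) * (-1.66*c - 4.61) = 3.9674*c^5 + 13.2755*c^4 + 5.4064*c^3 - 0.1894*c^2 + 9.9659*c + 10.6491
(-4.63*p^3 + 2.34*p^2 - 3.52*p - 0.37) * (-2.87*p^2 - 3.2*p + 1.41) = 13.2881*p^5 + 8.1002*p^4 - 3.9139*p^3 + 15.6253*p^2 - 3.7792*p - 0.5217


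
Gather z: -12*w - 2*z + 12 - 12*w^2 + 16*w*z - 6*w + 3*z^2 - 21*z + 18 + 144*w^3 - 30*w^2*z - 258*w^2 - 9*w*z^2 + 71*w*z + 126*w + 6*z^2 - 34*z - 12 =144*w^3 - 270*w^2 + 108*w + z^2*(9 - 9*w) + z*(-30*w^2 + 87*w - 57) + 18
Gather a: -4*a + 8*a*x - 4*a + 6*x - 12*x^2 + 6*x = a*(8*x - 8) - 12*x^2 + 12*x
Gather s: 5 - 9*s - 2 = 3 - 9*s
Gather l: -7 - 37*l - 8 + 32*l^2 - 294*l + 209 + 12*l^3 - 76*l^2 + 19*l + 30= 12*l^3 - 44*l^2 - 312*l + 224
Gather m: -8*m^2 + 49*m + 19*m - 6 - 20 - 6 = -8*m^2 + 68*m - 32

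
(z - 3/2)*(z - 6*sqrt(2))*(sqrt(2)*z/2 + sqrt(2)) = sqrt(2)*z^3/2 - 6*z^2 + sqrt(2)*z^2/4 - 3*z - 3*sqrt(2)*z/2 + 18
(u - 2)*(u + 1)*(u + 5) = u^3 + 4*u^2 - 7*u - 10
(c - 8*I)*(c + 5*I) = c^2 - 3*I*c + 40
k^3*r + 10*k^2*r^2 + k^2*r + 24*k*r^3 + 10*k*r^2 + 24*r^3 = (k + 4*r)*(k + 6*r)*(k*r + r)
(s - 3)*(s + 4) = s^2 + s - 12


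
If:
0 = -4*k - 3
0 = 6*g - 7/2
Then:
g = 7/12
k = -3/4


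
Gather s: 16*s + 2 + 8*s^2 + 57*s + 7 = 8*s^2 + 73*s + 9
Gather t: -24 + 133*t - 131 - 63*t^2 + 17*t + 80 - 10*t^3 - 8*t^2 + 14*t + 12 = -10*t^3 - 71*t^2 + 164*t - 63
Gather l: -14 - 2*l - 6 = -2*l - 20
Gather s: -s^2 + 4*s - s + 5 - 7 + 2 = -s^2 + 3*s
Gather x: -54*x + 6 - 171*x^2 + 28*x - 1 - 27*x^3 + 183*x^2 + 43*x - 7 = -27*x^3 + 12*x^2 + 17*x - 2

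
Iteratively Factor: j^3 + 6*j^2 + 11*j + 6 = (j + 3)*(j^2 + 3*j + 2) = (j + 2)*(j + 3)*(j + 1)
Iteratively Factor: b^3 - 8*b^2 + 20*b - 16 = (b - 2)*(b^2 - 6*b + 8) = (b - 2)^2*(b - 4)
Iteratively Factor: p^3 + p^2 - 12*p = (p - 3)*(p^2 + 4*p) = p*(p - 3)*(p + 4)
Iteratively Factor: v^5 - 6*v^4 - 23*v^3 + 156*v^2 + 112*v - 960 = (v + 3)*(v^4 - 9*v^3 + 4*v^2 + 144*v - 320) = (v + 3)*(v + 4)*(v^3 - 13*v^2 + 56*v - 80) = (v - 4)*(v + 3)*(v + 4)*(v^2 - 9*v + 20) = (v - 5)*(v - 4)*(v + 3)*(v + 4)*(v - 4)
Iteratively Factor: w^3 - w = (w + 1)*(w^2 - w) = w*(w + 1)*(w - 1)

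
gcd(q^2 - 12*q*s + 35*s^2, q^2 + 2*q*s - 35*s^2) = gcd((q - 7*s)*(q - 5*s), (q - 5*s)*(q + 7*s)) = q - 5*s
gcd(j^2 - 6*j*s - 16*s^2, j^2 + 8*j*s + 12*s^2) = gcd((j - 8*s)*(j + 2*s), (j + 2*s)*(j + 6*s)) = j + 2*s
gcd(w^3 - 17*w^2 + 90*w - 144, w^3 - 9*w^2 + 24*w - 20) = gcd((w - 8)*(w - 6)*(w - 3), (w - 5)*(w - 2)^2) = 1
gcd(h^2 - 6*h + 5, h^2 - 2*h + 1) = h - 1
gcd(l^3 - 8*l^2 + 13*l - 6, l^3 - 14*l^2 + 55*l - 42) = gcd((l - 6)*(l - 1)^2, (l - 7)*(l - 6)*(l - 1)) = l^2 - 7*l + 6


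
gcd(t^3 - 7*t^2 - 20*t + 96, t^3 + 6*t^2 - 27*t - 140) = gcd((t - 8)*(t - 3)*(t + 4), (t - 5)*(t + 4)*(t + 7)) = t + 4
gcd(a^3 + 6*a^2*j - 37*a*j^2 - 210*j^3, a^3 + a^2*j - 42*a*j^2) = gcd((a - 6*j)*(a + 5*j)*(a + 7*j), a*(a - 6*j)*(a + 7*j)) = a^2 + a*j - 42*j^2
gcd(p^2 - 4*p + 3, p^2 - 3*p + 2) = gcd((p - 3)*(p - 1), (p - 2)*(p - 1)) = p - 1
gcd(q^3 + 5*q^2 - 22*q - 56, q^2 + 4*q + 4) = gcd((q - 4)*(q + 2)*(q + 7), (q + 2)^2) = q + 2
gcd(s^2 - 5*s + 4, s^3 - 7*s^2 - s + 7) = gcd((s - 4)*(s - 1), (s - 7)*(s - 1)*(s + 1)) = s - 1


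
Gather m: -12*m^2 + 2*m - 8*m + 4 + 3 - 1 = -12*m^2 - 6*m + 6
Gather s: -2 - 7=-9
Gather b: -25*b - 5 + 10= 5 - 25*b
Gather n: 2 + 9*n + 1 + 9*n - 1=18*n + 2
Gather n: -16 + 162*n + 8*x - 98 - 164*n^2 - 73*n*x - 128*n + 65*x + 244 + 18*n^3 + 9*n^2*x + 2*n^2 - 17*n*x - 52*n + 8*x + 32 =18*n^3 + n^2*(9*x - 162) + n*(-90*x - 18) + 81*x + 162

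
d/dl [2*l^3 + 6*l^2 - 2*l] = 6*l^2 + 12*l - 2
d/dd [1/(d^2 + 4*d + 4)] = 2*(-d - 2)/(d^2 + 4*d + 4)^2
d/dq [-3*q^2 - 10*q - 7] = -6*q - 10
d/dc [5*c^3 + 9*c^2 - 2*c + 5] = 15*c^2 + 18*c - 2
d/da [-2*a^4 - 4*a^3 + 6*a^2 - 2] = 4*a*(-2*a^2 - 3*a + 3)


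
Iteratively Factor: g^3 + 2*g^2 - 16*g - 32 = (g + 4)*(g^2 - 2*g - 8) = (g - 4)*(g + 4)*(g + 2)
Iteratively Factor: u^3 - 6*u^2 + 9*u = (u)*(u^2 - 6*u + 9) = u*(u - 3)*(u - 3)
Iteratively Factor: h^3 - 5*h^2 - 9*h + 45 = (h - 3)*(h^2 - 2*h - 15) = (h - 5)*(h - 3)*(h + 3)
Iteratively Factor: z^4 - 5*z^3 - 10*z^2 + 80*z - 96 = (z - 3)*(z^3 - 2*z^2 - 16*z + 32) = (z - 3)*(z + 4)*(z^2 - 6*z + 8) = (z - 3)*(z - 2)*(z + 4)*(z - 4)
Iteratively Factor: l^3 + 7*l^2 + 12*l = (l + 3)*(l^2 + 4*l) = (l + 3)*(l + 4)*(l)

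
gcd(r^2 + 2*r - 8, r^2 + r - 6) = r - 2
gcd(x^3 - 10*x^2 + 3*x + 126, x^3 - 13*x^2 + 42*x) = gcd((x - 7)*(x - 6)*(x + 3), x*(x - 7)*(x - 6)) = x^2 - 13*x + 42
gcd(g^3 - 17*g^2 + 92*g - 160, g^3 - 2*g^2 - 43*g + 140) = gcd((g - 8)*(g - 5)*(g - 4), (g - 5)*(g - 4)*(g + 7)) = g^2 - 9*g + 20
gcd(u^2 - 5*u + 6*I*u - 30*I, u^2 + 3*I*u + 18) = u + 6*I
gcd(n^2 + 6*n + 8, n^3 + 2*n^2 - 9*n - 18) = n + 2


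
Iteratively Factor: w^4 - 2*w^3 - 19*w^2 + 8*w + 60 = (w - 5)*(w^3 + 3*w^2 - 4*w - 12) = (w - 5)*(w + 3)*(w^2 - 4) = (w - 5)*(w + 2)*(w + 3)*(w - 2)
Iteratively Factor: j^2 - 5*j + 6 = (j - 3)*(j - 2)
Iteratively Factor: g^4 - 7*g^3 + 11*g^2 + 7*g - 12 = (g - 4)*(g^3 - 3*g^2 - g + 3) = (g - 4)*(g + 1)*(g^2 - 4*g + 3) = (g - 4)*(g - 3)*(g + 1)*(g - 1)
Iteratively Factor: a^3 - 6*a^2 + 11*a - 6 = (a - 3)*(a^2 - 3*a + 2) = (a - 3)*(a - 1)*(a - 2)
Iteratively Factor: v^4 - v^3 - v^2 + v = (v)*(v^3 - v^2 - v + 1) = v*(v - 1)*(v^2 - 1) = v*(v - 1)^2*(v + 1)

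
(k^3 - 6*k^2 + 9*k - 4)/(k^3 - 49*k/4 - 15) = 4*(k^2 - 2*k + 1)/(4*k^2 + 16*k + 15)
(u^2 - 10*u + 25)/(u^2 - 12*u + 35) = (u - 5)/(u - 7)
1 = 1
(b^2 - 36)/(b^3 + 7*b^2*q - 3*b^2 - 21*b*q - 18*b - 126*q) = (b + 6)/(b^2 + 7*b*q + 3*b + 21*q)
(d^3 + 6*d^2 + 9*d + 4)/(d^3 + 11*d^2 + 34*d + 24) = (d + 1)/(d + 6)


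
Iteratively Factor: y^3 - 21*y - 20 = (y + 1)*(y^2 - y - 20) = (y - 5)*(y + 1)*(y + 4)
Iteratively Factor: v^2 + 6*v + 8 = (v + 4)*(v + 2)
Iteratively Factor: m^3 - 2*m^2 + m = (m - 1)*(m^2 - m) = m*(m - 1)*(m - 1)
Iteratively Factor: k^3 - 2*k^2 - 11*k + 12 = (k - 4)*(k^2 + 2*k - 3) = (k - 4)*(k - 1)*(k + 3)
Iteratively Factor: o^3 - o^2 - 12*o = (o)*(o^2 - o - 12) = o*(o - 4)*(o + 3)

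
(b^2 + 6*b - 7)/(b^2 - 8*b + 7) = (b + 7)/(b - 7)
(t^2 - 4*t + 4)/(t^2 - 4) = (t - 2)/(t + 2)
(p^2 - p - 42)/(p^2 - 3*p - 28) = (p + 6)/(p + 4)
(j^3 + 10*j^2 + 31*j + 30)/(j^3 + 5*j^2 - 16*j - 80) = (j^2 + 5*j + 6)/(j^2 - 16)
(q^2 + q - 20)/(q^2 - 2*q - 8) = (q + 5)/(q + 2)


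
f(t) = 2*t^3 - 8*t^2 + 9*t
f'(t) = 6*t^2 - 16*t + 9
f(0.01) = 0.09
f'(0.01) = 8.84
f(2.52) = 3.88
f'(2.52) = 6.78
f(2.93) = 8.00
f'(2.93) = 13.63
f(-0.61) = -8.92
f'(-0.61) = 20.99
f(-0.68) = -10.45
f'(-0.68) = 22.65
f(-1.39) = -33.34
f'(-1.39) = 42.83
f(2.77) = 6.05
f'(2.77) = 10.72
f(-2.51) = -104.62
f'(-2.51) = 86.96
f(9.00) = 891.00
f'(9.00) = 351.00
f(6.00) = 198.00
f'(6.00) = 129.00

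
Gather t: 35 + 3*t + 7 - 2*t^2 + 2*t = -2*t^2 + 5*t + 42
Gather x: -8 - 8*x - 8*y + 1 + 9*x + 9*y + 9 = x + y + 2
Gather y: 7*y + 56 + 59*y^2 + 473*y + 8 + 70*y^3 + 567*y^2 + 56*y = 70*y^3 + 626*y^2 + 536*y + 64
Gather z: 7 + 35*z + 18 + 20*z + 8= 55*z + 33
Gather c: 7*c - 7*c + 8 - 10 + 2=0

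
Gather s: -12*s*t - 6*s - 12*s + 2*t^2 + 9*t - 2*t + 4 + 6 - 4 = s*(-12*t - 18) + 2*t^2 + 7*t + 6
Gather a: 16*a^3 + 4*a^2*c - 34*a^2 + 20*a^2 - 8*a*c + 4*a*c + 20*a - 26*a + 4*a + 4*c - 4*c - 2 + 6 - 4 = 16*a^3 + a^2*(4*c - 14) + a*(-4*c - 2)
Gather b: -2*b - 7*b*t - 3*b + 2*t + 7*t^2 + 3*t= b*(-7*t - 5) + 7*t^2 + 5*t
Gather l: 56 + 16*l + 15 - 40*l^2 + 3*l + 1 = -40*l^2 + 19*l + 72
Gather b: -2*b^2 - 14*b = -2*b^2 - 14*b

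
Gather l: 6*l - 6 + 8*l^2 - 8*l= 8*l^2 - 2*l - 6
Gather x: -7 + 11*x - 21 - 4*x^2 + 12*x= -4*x^2 + 23*x - 28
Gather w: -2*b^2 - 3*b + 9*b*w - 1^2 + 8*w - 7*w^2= -2*b^2 - 3*b - 7*w^2 + w*(9*b + 8) - 1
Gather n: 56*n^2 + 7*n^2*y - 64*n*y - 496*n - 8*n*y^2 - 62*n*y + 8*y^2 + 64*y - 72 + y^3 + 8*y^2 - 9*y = n^2*(7*y + 56) + n*(-8*y^2 - 126*y - 496) + y^3 + 16*y^2 + 55*y - 72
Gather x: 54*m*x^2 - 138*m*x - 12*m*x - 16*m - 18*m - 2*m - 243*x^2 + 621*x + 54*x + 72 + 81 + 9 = -36*m + x^2*(54*m - 243) + x*(675 - 150*m) + 162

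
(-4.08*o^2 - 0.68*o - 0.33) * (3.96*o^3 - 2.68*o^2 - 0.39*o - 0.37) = -16.1568*o^5 + 8.2416*o^4 + 2.1068*o^3 + 2.6592*o^2 + 0.3803*o + 0.1221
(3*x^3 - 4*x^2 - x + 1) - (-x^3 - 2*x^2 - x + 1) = 4*x^3 - 2*x^2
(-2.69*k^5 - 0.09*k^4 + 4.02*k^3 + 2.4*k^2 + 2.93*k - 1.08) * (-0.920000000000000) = 2.4748*k^5 + 0.0828*k^4 - 3.6984*k^3 - 2.208*k^2 - 2.6956*k + 0.9936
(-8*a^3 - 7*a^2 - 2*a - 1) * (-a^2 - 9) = 8*a^5 + 7*a^4 + 74*a^3 + 64*a^2 + 18*a + 9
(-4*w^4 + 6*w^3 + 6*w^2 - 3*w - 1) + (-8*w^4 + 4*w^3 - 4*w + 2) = -12*w^4 + 10*w^3 + 6*w^2 - 7*w + 1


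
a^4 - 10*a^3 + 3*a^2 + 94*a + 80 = (a - 8)*(a - 5)*(a + 1)*(a + 2)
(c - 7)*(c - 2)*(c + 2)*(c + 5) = c^4 - 2*c^3 - 39*c^2 + 8*c + 140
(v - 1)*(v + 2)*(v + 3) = v^3 + 4*v^2 + v - 6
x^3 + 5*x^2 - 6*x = x*(x - 1)*(x + 6)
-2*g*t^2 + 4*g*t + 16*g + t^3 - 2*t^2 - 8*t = (-2*g + t)*(t - 4)*(t + 2)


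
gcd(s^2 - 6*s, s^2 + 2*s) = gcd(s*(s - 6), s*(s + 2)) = s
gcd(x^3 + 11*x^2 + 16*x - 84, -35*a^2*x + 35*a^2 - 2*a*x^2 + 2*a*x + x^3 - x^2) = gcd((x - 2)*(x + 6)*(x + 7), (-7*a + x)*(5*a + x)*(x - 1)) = 1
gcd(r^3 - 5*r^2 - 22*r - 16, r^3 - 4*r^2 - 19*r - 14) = r^2 + 3*r + 2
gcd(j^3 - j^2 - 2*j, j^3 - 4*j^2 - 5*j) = j^2 + j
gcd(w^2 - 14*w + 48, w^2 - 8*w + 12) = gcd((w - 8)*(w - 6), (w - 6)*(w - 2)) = w - 6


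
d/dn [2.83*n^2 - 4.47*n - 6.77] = 5.66*n - 4.47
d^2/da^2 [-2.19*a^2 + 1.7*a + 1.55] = -4.38000000000000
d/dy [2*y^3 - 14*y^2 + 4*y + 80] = 6*y^2 - 28*y + 4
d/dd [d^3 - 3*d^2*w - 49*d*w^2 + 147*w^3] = 3*d^2 - 6*d*w - 49*w^2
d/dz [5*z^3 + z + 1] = 15*z^2 + 1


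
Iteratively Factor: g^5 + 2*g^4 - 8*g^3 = (g)*(g^4 + 2*g^3 - 8*g^2) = g*(g + 4)*(g^3 - 2*g^2) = g^2*(g + 4)*(g^2 - 2*g) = g^2*(g - 2)*(g + 4)*(g)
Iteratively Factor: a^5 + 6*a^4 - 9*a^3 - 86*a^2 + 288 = (a + 3)*(a^4 + 3*a^3 - 18*a^2 - 32*a + 96) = (a + 3)*(a + 4)*(a^3 - a^2 - 14*a + 24) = (a - 2)*(a + 3)*(a + 4)*(a^2 + a - 12) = (a - 3)*(a - 2)*(a + 3)*(a + 4)*(a + 4)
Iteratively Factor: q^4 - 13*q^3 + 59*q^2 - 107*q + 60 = (q - 1)*(q^3 - 12*q^2 + 47*q - 60) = (q - 5)*(q - 1)*(q^2 - 7*q + 12) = (q - 5)*(q - 4)*(q - 1)*(q - 3)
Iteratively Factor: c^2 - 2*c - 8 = (c + 2)*(c - 4)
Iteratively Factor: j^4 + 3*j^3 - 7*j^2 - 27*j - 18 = (j + 3)*(j^3 - 7*j - 6) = (j + 2)*(j + 3)*(j^2 - 2*j - 3) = (j + 1)*(j + 2)*(j + 3)*(j - 3)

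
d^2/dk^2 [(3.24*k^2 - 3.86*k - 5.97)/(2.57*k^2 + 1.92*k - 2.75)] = (-82.96474*k^3 - 99.195318*k^2 - 340.433508*k - 120.158166)/(16.974593*k^6 + 38.044224*k^5 - 26.068281*k^4 - 74.339712*k^3 + 27.894075*k^2 + 43.56*k - 20.796875)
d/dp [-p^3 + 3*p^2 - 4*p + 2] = -3*p^2 + 6*p - 4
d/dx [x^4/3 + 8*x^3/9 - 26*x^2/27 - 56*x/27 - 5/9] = 4*x^3/3 + 8*x^2/3 - 52*x/27 - 56/27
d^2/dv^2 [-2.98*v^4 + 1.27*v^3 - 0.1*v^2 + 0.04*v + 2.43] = -35.76*v^2 + 7.62*v - 0.2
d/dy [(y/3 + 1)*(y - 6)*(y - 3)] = y^2 - 4*y - 3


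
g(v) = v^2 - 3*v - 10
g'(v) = 2*v - 3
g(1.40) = -12.24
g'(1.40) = -0.20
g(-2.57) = 4.31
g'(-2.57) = -8.14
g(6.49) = 12.65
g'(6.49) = 9.98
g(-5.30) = 33.99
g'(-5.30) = -13.60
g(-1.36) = -4.07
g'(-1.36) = -5.72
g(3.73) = -7.28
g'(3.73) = 4.46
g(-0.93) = -6.35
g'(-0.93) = -4.86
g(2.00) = -12.00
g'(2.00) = 1.00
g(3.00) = -10.00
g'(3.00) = 3.00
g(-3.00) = 8.00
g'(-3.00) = -9.00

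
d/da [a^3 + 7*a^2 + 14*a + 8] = 3*a^2 + 14*a + 14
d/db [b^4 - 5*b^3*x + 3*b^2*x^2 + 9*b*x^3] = 4*b^3 - 15*b^2*x + 6*b*x^2 + 9*x^3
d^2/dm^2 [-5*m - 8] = 0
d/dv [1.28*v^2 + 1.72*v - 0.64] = 2.56*v + 1.72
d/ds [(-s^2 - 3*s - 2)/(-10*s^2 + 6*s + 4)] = 3*s*(-3*s - 4)/(25*s^4 - 30*s^3 - 11*s^2 + 12*s + 4)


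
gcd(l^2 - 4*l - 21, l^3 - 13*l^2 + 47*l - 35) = l - 7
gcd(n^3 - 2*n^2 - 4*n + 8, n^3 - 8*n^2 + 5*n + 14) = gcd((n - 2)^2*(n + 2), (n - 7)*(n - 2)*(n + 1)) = n - 2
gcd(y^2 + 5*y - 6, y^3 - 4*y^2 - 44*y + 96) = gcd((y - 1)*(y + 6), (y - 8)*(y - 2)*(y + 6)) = y + 6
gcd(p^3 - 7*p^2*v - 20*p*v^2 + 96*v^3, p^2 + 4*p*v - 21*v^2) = p - 3*v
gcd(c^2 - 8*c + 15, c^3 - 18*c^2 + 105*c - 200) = c - 5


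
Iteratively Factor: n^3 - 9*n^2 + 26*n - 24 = (n - 4)*(n^2 - 5*n + 6) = (n - 4)*(n - 3)*(n - 2)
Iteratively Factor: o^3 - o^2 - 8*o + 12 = (o - 2)*(o^2 + o - 6) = (o - 2)*(o + 3)*(o - 2)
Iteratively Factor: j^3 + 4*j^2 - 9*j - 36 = (j + 3)*(j^2 + j - 12) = (j - 3)*(j + 3)*(j + 4)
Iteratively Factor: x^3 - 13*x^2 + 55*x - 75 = (x - 5)*(x^2 - 8*x + 15) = (x - 5)^2*(x - 3)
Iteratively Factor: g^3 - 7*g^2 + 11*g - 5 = (g - 5)*(g^2 - 2*g + 1) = (g - 5)*(g - 1)*(g - 1)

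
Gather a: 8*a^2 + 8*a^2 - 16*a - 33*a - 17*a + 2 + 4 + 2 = 16*a^2 - 66*a + 8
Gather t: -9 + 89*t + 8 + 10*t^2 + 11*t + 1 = 10*t^2 + 100*t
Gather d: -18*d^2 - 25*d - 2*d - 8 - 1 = -18*d^2 - 27*d - 9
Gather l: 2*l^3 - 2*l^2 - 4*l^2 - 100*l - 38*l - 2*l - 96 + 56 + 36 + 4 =2*l^3 - 6*l^2 - 140*l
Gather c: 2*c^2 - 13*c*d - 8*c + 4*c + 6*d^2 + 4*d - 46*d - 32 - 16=2*c^2 + c*(-13*d - 4) + 6*d^2 - 42*d - 48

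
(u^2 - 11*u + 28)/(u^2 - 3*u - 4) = (u - 7)/(u + 1)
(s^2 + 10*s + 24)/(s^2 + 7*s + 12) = (s + 6)/(s + 3)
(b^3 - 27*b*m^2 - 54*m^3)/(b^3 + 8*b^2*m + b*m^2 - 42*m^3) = (b^2 - 3*b*m - 18*m^2)/(b^2 + 5*b*m - 14*m^2)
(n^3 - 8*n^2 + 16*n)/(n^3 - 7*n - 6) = n*(-n^2 + 8*n - 16)/(-n^3 + 7*n + 6)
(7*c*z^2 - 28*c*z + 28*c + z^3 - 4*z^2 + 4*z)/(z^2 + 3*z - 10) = (7*c*z - 14*c + z^2 - 2*z)/(z + 5)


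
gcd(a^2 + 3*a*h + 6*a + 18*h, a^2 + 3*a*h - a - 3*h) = a + 3*h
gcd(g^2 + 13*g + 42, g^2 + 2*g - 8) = 1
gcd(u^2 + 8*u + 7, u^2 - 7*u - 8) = u + 1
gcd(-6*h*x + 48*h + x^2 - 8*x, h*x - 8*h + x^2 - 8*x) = x - 8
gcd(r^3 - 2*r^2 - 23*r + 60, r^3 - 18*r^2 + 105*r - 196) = r - 4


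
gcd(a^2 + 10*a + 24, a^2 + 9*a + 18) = a + 6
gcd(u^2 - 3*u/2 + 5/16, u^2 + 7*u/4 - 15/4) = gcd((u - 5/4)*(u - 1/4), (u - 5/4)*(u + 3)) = u - 5/4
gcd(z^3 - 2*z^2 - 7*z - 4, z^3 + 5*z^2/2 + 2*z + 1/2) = z^2 + 2*z + 1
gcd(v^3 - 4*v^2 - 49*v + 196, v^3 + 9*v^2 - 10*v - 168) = v^2 + 3*v - 28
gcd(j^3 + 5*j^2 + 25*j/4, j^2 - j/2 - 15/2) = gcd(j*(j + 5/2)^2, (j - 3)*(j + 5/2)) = j + 5/2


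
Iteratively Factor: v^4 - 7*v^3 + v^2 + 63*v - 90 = (v - 2)*(v^3 - 5*v^2 - 9*v + 45) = (v - 5)*(v - 2)*(v^2 - 9) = (v - 5)*(v - 3)*(v - 2)*(v + 3)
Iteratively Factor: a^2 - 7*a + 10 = (a - 5)*(a - 2)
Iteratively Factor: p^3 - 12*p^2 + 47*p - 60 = (p - 4)*(p^2 - 8*p + 15) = (p - 4)*(p - 3)*(p - 5)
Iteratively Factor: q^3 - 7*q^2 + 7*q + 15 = (q - 3)*(q^2 - 4*q - 5) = (q - 3)*(q + 1)*(q - 5)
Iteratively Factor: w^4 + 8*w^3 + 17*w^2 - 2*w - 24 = (w - 1)*(w^3 + 9*w^2 + 26*w + 24) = (w - 1)*(w + 2)*(w^2 + 7*w + 12) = (w - 1)*(w + 2)*(w + 3)*(w + 4)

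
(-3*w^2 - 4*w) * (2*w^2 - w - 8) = -6*w^4 - 5*w^3 + 28*w^2 + 32*w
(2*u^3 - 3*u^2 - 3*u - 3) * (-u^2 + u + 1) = -2*u^5 + 5*u^4 + 2*u^3 - 3*u^2 - 6*u - 3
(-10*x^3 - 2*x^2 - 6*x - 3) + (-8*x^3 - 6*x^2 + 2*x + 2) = -18*x^3 - 8*x^2 - 4*x - 1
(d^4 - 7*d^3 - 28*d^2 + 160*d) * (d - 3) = d^5 - 10*d^4 - 7*d^3 + 244*d^2 - 480*d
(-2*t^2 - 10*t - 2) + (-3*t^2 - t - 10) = -5*t^2 - 11*t - 12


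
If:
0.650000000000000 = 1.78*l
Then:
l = 0.37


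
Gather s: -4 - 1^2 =-5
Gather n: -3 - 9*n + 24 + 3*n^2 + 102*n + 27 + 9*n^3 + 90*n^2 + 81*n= 9*n^3 + 93*n^2 + 174*n + 48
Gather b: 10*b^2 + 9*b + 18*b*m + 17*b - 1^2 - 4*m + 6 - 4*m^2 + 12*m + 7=10*b^2 + b*(18*m + 26) - 4*m^2 + 8*m + 12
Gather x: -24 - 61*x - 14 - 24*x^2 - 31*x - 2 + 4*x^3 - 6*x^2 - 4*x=4*x^3 - 30*x^2 - 96*x - 40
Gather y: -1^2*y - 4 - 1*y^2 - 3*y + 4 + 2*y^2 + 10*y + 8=y^2 + 6*y + 8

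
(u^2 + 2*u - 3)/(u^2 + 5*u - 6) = (u + 3)/(u + 6)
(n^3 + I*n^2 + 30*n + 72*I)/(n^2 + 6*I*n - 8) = (n^2 - 3*I*n + 18)/(n + 2*I)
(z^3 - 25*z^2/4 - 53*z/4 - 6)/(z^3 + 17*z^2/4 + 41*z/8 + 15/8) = 2*(z - 8)/(2*z + 5)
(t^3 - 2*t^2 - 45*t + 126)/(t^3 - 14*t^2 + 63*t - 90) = (t + 7)/(t - 5)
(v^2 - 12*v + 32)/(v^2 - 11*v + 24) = (v - 4)/(v - 3)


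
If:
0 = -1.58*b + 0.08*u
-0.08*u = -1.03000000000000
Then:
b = 0.65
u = 12.88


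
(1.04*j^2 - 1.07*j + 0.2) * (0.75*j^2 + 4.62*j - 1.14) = 0.78*j^4 + 4.0023*j^3 - 5.979*j^2 + 2.1438*j - 0.228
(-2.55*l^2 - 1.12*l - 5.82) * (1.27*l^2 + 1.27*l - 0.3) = -3.2385*l^4 - 4.6609*l^3 - 8.0488*l^2 - 7.0554*l + 1.746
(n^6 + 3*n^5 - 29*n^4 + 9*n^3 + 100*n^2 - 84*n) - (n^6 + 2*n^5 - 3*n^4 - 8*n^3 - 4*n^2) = n^5 - 26*n^4 + 17*n^3 + 104*n^2 - 84*n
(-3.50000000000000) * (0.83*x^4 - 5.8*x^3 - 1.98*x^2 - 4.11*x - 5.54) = -2.905*x^4 + 20.3*x^3 + 6.93*x^2 + 14.385*x + 19.39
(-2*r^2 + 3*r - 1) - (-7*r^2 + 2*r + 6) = 5*r^2 + r - 7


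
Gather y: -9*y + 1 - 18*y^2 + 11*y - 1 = -18*y^2 + 2*y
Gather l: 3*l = 3*l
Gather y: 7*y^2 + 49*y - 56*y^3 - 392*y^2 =-56*y^3 - 385*y^2 + 49*y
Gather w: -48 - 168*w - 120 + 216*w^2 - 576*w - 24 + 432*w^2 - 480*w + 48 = 648*w^2 - 1224*w - 144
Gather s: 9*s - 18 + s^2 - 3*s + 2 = s^2 + 6*s - 16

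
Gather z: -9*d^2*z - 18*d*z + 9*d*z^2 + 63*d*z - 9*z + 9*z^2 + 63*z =z^2*(9*d + 9) + z*(-9*d^2 + 45*d + 54)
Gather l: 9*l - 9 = 9*l - 9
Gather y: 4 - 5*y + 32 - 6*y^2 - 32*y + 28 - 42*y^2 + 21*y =-48*y^2 - 16*y + 64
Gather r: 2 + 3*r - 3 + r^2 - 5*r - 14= r^2 - 2*r - 15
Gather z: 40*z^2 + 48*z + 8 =40*z^2 + 48*z + 8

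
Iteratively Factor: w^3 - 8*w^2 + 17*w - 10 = (w - 1)*(w^2 - 7*w + 10) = (w - 5)*(w - 1)*(w - 2)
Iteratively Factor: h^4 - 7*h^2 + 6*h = (h - 2)*(h^3 + 2*h^2 - 3*h) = h*(h - 2)*(h^2 + 2*h - 3) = h*(h - 2)*(h + 3)*(h - 1)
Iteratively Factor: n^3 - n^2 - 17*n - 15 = (n - 5)*(n^2 + 4*n + 3) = (n - 5)*(n + 1)*(n + 3)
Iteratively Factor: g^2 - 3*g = (g - 3)*(g)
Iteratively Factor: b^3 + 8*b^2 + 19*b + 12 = (b + 1)*(b^2 + 7*b + 12) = (b + 1)*(b + 4)*(b + 3)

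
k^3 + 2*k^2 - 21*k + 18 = (k - 3)*(k - 1)*(k + 6)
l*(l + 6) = l^2 + 6*l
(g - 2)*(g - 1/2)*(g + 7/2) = g^3 + g^2 - 31*g/4 + 7/2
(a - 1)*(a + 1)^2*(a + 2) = a^4 + 3*a^3 + a^2 - 3*a - 2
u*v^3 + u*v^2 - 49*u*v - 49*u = (v - 7)*(v + 7)*(u*v + u)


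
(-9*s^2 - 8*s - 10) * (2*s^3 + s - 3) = -18*s^5 - 16*s^4 - 29*s^3 + 19*s^2 + 14*s + 30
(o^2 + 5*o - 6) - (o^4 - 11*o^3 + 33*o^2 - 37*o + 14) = -o^4 + 11*o^3 - 32*o^2 + 42*o - 20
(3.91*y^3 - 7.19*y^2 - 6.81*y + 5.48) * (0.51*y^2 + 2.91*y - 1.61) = 1.9941*y^5 + 7.7112*y^4 - 30.6911*y^3 - 5.4464*y^2 + 26.9109*y - 8.8228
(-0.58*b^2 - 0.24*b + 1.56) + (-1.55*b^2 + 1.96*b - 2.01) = -2.13*b^2 + 1.72*b - 0.45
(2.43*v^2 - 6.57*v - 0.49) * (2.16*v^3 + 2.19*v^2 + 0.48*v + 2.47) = 5.2488*v^5 - 8.8695*v^4 - 14.2803*v^3 + 1.7754*v^2 - 16.4631*v - 1.2103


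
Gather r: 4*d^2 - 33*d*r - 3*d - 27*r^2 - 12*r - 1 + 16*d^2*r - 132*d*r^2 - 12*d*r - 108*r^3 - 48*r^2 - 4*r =4*d^2 - 3*d - 108*r^3 + r^2*(-132*d - 75) + r*(16*d^2 - 45*d - 16) - 1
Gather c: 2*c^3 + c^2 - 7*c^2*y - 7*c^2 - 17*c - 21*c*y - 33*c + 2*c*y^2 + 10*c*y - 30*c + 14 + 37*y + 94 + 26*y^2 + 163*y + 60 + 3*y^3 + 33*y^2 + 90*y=2*c^3 + c^2*(-7*y - 6) + c*(2*y^2 - 11*y - 80) + 3*y^3 + 59*y^2 + 290*y + 168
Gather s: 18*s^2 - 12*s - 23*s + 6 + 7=18*s^2 - 35*s + 13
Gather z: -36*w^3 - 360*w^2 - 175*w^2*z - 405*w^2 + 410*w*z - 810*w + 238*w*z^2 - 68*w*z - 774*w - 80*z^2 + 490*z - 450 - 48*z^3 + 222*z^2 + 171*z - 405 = -36*w^3 - 765*w^2 - 1584*w - 48*z^3 + z^2*(238*w + 142) + z*(-175*w^2 + 342*w + 661) - 855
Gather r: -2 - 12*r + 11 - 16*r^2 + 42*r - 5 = -16*r^2 + 30*r + 4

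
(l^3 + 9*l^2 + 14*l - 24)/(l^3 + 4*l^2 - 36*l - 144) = (l - 1)/(l - 6)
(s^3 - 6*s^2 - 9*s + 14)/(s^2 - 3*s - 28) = (s^2 + s - 2)/(s + 4)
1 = 1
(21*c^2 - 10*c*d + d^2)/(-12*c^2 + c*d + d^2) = (-7*c + d)/(4*c + d)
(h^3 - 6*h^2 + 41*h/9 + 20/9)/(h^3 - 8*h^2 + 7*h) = (9*h^3 - 54*h^2 + 41*h + 20)/(9*h*(h^2 - 8*h + 7))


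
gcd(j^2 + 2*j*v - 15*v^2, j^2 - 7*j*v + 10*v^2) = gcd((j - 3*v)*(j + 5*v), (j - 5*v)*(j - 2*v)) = 1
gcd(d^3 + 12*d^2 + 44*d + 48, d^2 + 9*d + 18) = d + 6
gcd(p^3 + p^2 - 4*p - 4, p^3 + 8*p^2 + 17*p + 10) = p^2 + 3*p + 2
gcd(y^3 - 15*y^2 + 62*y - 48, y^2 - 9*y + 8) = y^2 - 9*y + 8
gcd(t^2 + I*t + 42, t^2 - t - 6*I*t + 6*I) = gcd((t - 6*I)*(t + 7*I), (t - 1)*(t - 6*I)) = t - 6*I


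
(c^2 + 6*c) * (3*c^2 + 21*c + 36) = 3*c^4 + 39*c^3 + 162*c^2 + 216*c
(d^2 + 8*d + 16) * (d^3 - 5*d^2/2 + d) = d^5 + 11*d^4/2 - 3*d^3 - 32*d^2 + 16*d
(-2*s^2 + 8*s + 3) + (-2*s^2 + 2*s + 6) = -4*s^2 + 10*s + 9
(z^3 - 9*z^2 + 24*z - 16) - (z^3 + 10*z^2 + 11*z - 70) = -19*z^2 + 13*z + 54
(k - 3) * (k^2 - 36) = k^3 - 3*k^2 - 36*k + 108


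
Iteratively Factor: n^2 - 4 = (n + 2)*(n - 2)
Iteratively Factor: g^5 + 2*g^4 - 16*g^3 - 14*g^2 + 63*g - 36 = (g + 4)*(g^4 - 2*g^3 - 8*g^2 + 18*g - 9) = (g - 1)*(g + 4)*(g^3 - g^2 - 9*g + 9) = (g - 3)*(g - 1)*(g + 4)*(g^2 + 2*g - 3) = (g - 3)*(g - 1)^2*(g + 4)*(g + 3)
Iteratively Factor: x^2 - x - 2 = (x - 2)*(x + 1)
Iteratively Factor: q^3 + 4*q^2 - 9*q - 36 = (q + 3)*(q^2 + q - 12) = (q + 3)*(q + 4)*(q - 3)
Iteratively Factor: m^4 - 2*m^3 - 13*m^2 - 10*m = (m)*(m^3 - 2*m^2 - 13*m - 10) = m*(m + 2)*(m^2 - 4*m - 5) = m*(m - 5)*(m + 2)*(m + 1)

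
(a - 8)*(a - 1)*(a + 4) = a^3 - 5*a^2 - 28*a + 32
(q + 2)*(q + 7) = q^2 + 9*q + 14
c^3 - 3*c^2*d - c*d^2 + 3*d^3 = (c - 3*d)*(c - d)*(c + d)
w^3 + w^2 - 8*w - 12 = (w - 3)*(w + 2)^2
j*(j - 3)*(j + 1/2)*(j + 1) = j^4 - 3*j^3/2 - 4*j^2 - 3*j/2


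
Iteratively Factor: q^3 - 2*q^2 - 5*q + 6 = (q - 1)*(q^2 - q - 6) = (q - 1)*(q + 2)*(q - 3)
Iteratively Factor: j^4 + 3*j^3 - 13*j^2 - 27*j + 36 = (j - 1)*(j^3 + 4*j^2 - 9*j - 36) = (j - 1)*(j + 3)*(j^2 + j - 12) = (j - 3)*(j - 1)*(j + 3)*(j + 4)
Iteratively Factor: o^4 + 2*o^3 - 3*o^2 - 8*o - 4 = (o - 2)*(o^3 + 4*o^2 + 5*o + 2) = (o - 2)*(o + 1)*(o^2 + 3*o + 2) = (o - 2)*(o + 1)*(o + 2)*(o + 1)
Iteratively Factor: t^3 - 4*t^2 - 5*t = (t + 1)*(t^2 - 5*t) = t*(t + 1)*(t - 5)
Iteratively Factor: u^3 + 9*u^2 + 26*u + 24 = (u + 3)*(u^2 + 6*u + 8) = (u + 3)*(u + 4)*(u + 2)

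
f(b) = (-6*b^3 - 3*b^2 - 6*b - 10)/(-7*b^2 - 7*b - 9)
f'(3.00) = 0.77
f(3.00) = 2.33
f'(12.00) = 0.85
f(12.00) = 9.88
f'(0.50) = -0.05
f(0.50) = 1.02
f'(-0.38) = 0.62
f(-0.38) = 1.06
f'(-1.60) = 1.67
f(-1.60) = -1.05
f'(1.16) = 0.40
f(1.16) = 1.14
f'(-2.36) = 1.18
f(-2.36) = -2.11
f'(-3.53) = 0.95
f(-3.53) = -3.32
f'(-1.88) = 1.44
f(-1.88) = -1.48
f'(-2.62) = 1.10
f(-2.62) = -2.40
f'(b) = (14*b + 7)*(-6*b^3 - 3*b^2 - 6*b - 10)/(-7*b^2 - 7*b - 9)^2 + (-18*b^2 - 6*b - 6)/(-7*b^2 - 7*b - 9) = (42*b^4 + 84*b^3 + 141*b^2 - 86*b - 16)/(49*b^4 + 98*b^3 + 175*b^2 + 126*b + 81)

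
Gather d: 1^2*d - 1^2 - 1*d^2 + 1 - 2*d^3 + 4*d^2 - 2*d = -2*d^3 + 3*d^2 - d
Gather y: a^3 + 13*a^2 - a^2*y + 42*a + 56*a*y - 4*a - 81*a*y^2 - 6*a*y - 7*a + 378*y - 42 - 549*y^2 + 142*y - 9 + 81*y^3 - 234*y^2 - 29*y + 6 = a^3 + 13*a^2 + 31*a + 81*y^3 + y^2*(-81*a - 783) + y*(-a^2 + 50*a + 491) - 45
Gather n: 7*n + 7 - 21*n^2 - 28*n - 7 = -21*n^2 - 21*n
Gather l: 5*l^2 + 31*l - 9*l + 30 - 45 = 5*l^2 + 22*l - 15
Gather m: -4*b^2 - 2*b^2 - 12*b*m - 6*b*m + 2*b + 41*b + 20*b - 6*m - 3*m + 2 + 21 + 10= -6*b^2 + 63*b + m*(-18*b - 9) + 33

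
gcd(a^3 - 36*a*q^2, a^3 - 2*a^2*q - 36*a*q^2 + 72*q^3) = -a^2 + 36*q^2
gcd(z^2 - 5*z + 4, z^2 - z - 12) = z - 4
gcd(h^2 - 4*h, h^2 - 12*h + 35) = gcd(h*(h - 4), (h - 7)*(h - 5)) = 1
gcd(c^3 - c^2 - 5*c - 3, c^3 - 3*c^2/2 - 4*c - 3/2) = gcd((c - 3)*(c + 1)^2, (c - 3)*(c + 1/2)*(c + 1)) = c^2 - 2*c - 3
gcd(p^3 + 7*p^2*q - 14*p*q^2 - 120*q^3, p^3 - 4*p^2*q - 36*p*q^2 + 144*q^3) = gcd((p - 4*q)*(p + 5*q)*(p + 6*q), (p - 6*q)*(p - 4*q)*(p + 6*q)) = p^2 + 2*p*q - 24*q^2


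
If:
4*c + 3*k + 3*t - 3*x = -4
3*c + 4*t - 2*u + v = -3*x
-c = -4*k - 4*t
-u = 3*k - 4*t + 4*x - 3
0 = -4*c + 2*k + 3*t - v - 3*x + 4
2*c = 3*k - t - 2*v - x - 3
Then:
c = 91/41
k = -1859/492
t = 13/3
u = 6041/492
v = -6877/492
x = 795/164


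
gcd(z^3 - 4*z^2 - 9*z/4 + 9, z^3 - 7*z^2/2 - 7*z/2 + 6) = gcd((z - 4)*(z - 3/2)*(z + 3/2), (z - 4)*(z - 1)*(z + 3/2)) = z^2 - 5*z/2 - 6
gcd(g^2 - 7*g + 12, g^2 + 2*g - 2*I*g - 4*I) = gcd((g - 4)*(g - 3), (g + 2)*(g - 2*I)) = 1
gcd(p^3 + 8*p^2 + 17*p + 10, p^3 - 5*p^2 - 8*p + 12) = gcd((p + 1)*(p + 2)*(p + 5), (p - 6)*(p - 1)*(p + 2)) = p + 2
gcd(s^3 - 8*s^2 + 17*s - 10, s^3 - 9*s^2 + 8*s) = s - 1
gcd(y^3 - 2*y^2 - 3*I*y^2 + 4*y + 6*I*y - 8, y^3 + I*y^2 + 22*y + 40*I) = 1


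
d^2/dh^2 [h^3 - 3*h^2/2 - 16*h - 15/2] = 6*h - 3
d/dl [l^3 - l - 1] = 3*l^2 - 1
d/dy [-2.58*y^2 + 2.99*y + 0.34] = 2.99 - 5.16*y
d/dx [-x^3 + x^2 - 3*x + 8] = -3*x^2 + 2*x - 3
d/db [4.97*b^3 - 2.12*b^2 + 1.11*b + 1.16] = 14.91*b^2 - 4.24*b + 1.11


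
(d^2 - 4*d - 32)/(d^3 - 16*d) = (d - 8)/(d*(d - 4))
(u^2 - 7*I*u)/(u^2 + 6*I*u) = (u - 7*I)/(u + 6*I)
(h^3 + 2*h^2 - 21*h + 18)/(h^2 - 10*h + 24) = (h^3 + 2*h^2 - 21*h + 18)/(h^2 - 10*h + 24)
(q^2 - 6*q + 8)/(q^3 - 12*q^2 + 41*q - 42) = (q - 4)/(q^2 - 10*q + 21)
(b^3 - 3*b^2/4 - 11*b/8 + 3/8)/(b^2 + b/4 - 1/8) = (2*b^2 - b - 3)/(2*b + 1)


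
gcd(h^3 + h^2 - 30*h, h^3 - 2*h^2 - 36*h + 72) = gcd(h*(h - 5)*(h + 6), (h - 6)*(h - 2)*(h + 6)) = h + 6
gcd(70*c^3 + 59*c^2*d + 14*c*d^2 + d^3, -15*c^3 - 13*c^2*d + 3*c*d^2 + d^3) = 5*c + d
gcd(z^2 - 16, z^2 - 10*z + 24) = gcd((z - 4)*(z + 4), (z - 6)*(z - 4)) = z - 4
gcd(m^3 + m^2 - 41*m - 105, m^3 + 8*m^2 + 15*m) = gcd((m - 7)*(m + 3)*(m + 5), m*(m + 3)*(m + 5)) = m^2 + 8*m + 15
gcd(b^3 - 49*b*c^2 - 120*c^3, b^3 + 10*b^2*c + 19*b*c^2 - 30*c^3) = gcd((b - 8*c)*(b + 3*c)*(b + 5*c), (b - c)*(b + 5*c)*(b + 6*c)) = b + 5*c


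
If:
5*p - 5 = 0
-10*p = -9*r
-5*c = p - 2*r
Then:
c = 11/45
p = 1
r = 10/9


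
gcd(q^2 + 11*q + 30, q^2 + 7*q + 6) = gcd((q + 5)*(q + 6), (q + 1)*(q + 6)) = q + 6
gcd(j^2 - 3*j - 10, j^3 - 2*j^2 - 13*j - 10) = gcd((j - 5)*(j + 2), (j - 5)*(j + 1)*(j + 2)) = j^2 - 3*j - 10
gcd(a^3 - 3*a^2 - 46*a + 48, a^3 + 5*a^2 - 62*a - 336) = a^2 - 2*a - 48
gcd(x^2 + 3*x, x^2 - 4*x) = x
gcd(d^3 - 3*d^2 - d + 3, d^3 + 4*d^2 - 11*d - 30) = d - 3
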